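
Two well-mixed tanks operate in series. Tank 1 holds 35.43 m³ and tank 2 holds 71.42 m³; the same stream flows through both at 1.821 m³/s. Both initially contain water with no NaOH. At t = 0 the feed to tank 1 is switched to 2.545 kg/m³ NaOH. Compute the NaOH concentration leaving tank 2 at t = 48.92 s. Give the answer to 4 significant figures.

Time constants: τᵢ = Vᵢ/Q for each well-mixed tank.
τ₁ = 35.43/1.821 = 19.4563 s; τ₂ = 71.42/1.821 = 39.2202 s.
Solving the cascade with C₁(0)=C₂(0)=0 gives C₂(t) = C_in[1 − (τ₁ e^(−t/τ₁) − τ₂ e^(−t/τ₂))/(τ₁ − τ₂)].
At t = 48.92: e^(−t/τ₁) = 0.0809157, e^(−t/τ₂) = 0.287275.
C₂ = 2.545·[1 − (19.4563·0.0809157 − 39.2202·0.287275)/(-19.7639)] = 2.545·0.509577 = 1.29687 kg/m³.

1.297 kg/m³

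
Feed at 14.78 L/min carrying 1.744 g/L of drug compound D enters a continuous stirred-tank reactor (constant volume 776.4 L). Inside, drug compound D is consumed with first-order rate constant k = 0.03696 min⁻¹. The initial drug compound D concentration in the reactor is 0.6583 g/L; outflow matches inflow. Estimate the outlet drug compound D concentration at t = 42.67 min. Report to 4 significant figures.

Species balance: V dC/dt = Q C_in − Q C − k V C.
dC/dt = (Q/V) C_in − (Q/V + k) C; effective rate a = Q/V + k = 0.0190366 + 0.03696 = 0.0559966 min⁻¹.
C_ss = Q C_in/(Q + kV) = 0.592890 g/L; C(t) = C_ss + (C₀ − C_ss) e^(−a t).
C(42.67) = 0.592890 + (0.0654103)·e^(−0.0559966·42.67) = 0.592890 + (0.0654103)·0.0916871 = 0.598887 g/L.

0.5989 g/L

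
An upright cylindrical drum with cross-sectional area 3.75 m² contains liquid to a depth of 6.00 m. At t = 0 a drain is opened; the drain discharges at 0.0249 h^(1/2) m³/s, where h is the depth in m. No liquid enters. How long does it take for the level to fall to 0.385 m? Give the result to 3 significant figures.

Unsteady balance on liquid volume: A dh/dt = −0.0249 √h.
Separate and integrate: 2(√h − √h₀) = −(0.0249/A) t.
t = 2A(√h₀ − √h)/0.0249 = 2·3.75·(√6.00 − √0.385)/0.0249
  = 7.5000 × (2.4495 − 0.62048) / 0.0249 = 550.91 s.

551 s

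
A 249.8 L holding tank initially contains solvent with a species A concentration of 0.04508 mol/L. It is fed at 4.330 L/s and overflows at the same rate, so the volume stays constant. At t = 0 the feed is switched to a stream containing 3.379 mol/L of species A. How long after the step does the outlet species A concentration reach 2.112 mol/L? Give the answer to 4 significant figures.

Species balance: V dC/dt = Q(C_in − C) ⇒ τ = V/Q = 57.6905 s.
C(t) = C_in + (C₀ − C_in) e^(−t/τ). Set C = 2.112 and solve for t:
e^(−t/τ) = (C − C_in)/(C₀ − C_in) = (2.112 − 3.379)/(0.04508 − 3.379) = 0.380033
t = −τ ln(…) = 57.6905 × 0.967497 = 55.8154 s.

55.82 s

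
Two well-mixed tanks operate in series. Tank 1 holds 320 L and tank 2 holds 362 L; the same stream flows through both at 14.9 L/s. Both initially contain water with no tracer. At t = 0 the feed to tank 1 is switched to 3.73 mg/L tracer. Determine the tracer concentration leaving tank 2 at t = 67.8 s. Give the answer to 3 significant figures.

Species balance on tank i: dCᵢ/dt = (Cᵢ₋₁ − Cᵢ)/τᵢ with τᵢ = Vᵢ/Q.
τ₁ = 320/14.9 = 21.477 s; τ₂ = 362/14.9 = 24.295 s.
Tank 1: C₁ = C_in(1 − e^(−t/τ₁)). Tank 2 (τ₁ ≠ τ₂): C₂ = C_in[1 − (τ₁ e^(−t/τ₁) − τ₂ e^(−t/τ₂))/(τ₁ − τ₂)].
At t = 67.8: e^(−t/τ₁) = 0.042556, e^(−t/τ₂) = 0.061381.
C₂ = 3.73·[1 − (21.477·0.042556 − 24.295·0.061381)/(-2.8188)] = 3.73·0.79519 = 2.9661 mg/L.

2.97 mg/L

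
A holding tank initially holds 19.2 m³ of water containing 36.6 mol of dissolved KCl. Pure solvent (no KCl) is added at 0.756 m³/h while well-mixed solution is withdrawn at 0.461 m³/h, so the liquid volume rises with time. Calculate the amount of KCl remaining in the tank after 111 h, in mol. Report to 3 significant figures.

7.73 mol

Total volume: dV/dt = Q_in − Q_out = 0.29500 m³/h, so V(t) = 19.2 + 0.29500 t and V(111) = 51.945 m³.
Solute balance: dm/dt = 0 − Q_out C = −Q_out m/V(t).
dm/m = −Q_out dt/(V₀ + 0.29500 t); integrating gives ln(m/m₀) = −(Q_out/(Q_in−Q_out)) ln(V/V₀).
m = m₀ (V₀/V)^(Q_out/(Q_in−Q_out)) = 36.6 × (19.2/51.945)^(1.5627) = 7.7270 mol.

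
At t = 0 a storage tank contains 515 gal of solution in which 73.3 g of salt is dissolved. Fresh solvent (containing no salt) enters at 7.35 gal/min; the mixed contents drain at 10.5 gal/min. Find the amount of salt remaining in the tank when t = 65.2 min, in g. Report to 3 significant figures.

13.4 g

Total volume: dV/dt = Q_in − Q_out = -3.1500 gal/min, so V(t) = 515 − 3.1500 t and V(65.2) = 309.62 gal.
No salt enters, so dm/dt = −Q_out · (m/V).
dm/m = −Q_out dt/(V₀ − 3.1500 t); integrating gives ln(m/m₀) = −(Q_out/(Q_in−Q_out)) ln(V/V₀).
m = m₀ (V₀/V)^(Q_out/(Q_in−Q_out)) = 73.3 × (515/309.62)^(-3.3333) = 13.443 g.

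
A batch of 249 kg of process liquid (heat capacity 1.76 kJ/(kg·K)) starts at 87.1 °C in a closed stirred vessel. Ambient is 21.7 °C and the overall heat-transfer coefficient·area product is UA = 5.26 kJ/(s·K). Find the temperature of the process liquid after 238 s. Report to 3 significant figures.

25.5 °C

M c_p dT/dt = −UA(T − T_amb).
dT/dt = (T_ss − T)/τ with T_ss = T_amb = 21.700 °C, τ = M c_p/UA = 249·1.76/5.26 = 83.316 s.
Solution: T(t) = T_ss + (T₀ − T_ss) e^(−t/τ).
T(238) = 21.700 + (65.400)·0.057463 = 25.458 °C.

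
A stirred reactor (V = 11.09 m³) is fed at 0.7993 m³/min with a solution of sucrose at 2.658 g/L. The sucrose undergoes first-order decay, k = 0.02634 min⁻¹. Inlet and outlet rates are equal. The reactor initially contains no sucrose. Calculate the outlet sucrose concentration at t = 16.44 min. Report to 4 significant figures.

1.561 g/L

V dC/dt = Q(C_in − C) − k V C.
dC/dt = (Q/V) C_in − (Q/V + k) C; effective rate a = Q/V + k = 0.0720739 + 0.02634 = 0.0984139 min⁻¹.
C_ss = Q C_in/(Q + kV) = 1.94660 g/L; C(t) = C_ss + (C₀ − C_ss) e^(−a t).
C(16.44) = 1.94660 + (-1.94660)·e^(−0.0984139·16.44) = 1.94660 + (-1.94660)·0.198310 = 1.56057 g/L.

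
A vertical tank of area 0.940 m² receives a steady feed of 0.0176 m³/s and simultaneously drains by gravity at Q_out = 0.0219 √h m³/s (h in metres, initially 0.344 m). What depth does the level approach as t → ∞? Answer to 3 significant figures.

Level balance: A dh/dt = 0.0176 − 0.0219 √h. Setting dh/dt = 0:
Q_in = 0.0219 √h_ss ⇒ √h_ss = 0.0176/0.0219 = 0.80365.
h_ss = 0.80365² = 0.64586 m. (Since h₀ = 0.344 m < h_ss, the level will rise toward this value.)

0.646 m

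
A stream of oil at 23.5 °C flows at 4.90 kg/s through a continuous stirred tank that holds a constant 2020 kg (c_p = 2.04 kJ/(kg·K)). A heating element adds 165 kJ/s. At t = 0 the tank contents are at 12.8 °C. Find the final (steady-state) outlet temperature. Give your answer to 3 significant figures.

40.0 °C

Unsteady energy balance on the tank contents: M c_p dT/dt = ṁ c_p (T_in − T) + 165.
At steady state dT/dt = 0 ⇒ T_ss = T_in + Q̇/(ṁ c_p) = 23.5 + 165/(4.90·2.04) = 40.007 °C.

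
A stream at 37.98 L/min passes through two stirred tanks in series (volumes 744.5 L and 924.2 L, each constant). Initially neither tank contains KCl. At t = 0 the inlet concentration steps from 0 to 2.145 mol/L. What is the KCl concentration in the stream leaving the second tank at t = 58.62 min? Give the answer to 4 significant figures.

Each tank obeys Vᵢ dCᵢ/dt = Q(Cᵢ₋₁ − Cᵢ), so τᵢ = Vᵢ/Q.
τ₁ = 744.5/37.98 = 19.6024 min; τ₂ = 924.2/37.98 = 24.3339 min.
Tank 1: C₁ = C_in(1 − e^(−t/τ₁)). Tank 2 (τ₁ ≠ τ₂): C₂ = C_in[1 − (τ₁ e^(−t/τ₁) − τ₂ e^(−t/τ₂))/(τ₁ − τ₂)].
At t = 58.62: e^(−t/τ₁) = 0.0502650, e^(−t/τ₂) = 0.0899061.
C₂ = 2.145·[1 − (19.6024·0.0502650 − 24.3339·0.0899061)/(-4.73144)] = 2.145·0.745860 = 1.59987 mol/L.

1.600 mol/L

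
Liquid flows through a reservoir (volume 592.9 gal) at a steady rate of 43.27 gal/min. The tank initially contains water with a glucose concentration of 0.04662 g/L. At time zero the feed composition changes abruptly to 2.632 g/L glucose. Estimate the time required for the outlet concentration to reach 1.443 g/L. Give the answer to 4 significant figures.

Species balance: V dC/dt = Q(C_in − C) ⇒ τ = V/Q = 13.7023 min.
C(t) = C_in + (C₀ − C_in) e^(−t/τ). Set C = 1.443 and solve for t:
e^(−t/τ) = (C − C_in)/(C₀ − C_in) = (1.443 − 2.632)/(0.04662 − 2.632) = 0.459894
t = −τ ln(…) = 13.7023 × 0.776760 = 10.6434 min.

10.64 min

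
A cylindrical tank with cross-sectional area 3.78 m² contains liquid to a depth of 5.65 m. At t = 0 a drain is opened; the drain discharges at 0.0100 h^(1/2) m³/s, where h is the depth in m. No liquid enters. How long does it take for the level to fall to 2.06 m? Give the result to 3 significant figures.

712 s

With no inflow, A dh/dt = −0.0100 √h.
∫ h^(−1/2) dh = −(0.0100/A) ∫ dt, giving 2√h = 2√h₀ − (0.0100/A) t.
t = 2A(√h₀ − √h)/0.0100 = 2·3.78·(√5.65 − √2.06)/0.0100
  = 7.5600 × (2.3770 − 1.4353) / 0.0100 = 711.93 s.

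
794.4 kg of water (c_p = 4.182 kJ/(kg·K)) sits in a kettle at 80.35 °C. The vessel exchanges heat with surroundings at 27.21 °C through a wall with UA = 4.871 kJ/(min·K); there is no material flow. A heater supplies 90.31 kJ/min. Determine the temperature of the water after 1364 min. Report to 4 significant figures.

50.43 °C

M c_p dT/dt = −UA(T − T_amb) + Q̇.
dT/dt = (T_ss − T)/τ with T_ss = T_amb + Q̇/UA = 27.21 + 90.31/4.871 = 45.7503 °C, τ = M c_p/UA = 794.4·4.182/4.871 = 682.033 min.
Integrating: T(t) = T_ss + (T₀ − T_ss) e^(−t/τ).
T(1364) = 45.7503 + (34.5997)·0.135348 = 50.4333 °C.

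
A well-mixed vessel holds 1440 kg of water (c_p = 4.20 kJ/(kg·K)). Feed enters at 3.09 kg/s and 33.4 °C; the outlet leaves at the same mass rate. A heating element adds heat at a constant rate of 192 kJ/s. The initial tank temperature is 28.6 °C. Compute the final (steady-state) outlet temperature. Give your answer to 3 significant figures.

48.2 °C

Heat balance on the well-mixed liquid: M c_p dT/dt = ṁ c_p (T_in − T) + 192.
At steady state dT/dt = 0 ⇒ T_ss = T_in + Q̇/(ṁ c_p) = 33.4 + 192/(3.09·4.20) = 48.194 °C.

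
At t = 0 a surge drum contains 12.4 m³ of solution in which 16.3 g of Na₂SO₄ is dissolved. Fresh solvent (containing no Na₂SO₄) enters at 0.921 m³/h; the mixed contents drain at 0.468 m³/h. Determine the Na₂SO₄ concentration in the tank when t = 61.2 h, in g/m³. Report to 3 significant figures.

Let m(t) be the amount of Na₂SO₄. Volume: V(t) = V₀ + (Q_in − Q_out) t = 12.4 + 0.45300 t; V(61.2) = 40.124 m³.
No Na₂SO₄ enters, so dm/dt = −Q_out · (m/V).
dm/m = −Q_out dt/(V₀ + 0.45300 t); integrating gives ln(m/m₀) = −(Q_out/(Q_in−Q_out)) ln(V/V₀).
m = m₀ (V₀/V)^(Q_out/(Q_in−Q_out)) = 16.3 × (12.4/40.124)^(1.0331) = 4.8453 g.
C = m/V = 4.8453/40.124 = 0.12076 g/m³.

0.121 g/m³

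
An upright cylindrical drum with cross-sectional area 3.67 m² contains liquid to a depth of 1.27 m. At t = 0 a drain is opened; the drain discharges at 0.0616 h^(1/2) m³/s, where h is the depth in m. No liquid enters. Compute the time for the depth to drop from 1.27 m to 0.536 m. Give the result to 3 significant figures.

A dh/dt = −Q_out = −0.0616 √h.
Separate and integrate: 2(√h − √h₀) = −(0.0616/A) t.
t = 2A(√h₀ − √h)/0.0616 = 2·3.67·(√1.27 − √0.536)/0.0616
  = 7.3400 × (1.1269 − 0.73212) / 0.0616 = 47.045 s.

47.0 s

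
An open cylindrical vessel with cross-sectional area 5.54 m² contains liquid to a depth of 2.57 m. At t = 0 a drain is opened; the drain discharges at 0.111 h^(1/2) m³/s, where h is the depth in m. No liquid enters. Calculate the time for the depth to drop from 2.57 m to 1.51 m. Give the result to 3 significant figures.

With no inflow, A dh/dt = −0.111 √h.
Separate and integrate: 2(√h − √h₀) = −(0.111/A) t.
t = 2A(√h₀ − √h)/0.111 = 2·5.54·(√2.57 − √1.51)/0.111
  = 11.080 × (1.6031 − 1.2288) / 0.111 = 37.363 s.

37.4 s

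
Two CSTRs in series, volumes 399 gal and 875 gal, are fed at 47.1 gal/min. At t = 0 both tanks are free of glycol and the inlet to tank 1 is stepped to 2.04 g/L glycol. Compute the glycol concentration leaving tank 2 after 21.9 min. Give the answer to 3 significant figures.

Species balance on tank i: dCᵢ/dt = (Cᵢ₋₁ − Cᵢ)/τᵢ with τᵢ = Vᵢ/Q.
τ₁ = 399/47.1 = 8.4713 min; τ₂ = 875/47.1 = 18.577 min.
Solving the cascade with C₁(0)=C₂(0)=0 gives C₂(t) = C_in[1 − (τ₁ e^(−t/τ₁) − τ₂ e^(−t/τ₂))/(τ₁ − τ₂)].
At t = 21.9: e^(−t/τ₁) = 0.075382, e^(−t/τ₂) = 0.30763.
C₂ = 2.04·[1 − (8.4713·0.075382 − 18.577·0.30763)/(-10.106)] = 2.04·0.49768 = 1.0153 g/L.

1.02 g/L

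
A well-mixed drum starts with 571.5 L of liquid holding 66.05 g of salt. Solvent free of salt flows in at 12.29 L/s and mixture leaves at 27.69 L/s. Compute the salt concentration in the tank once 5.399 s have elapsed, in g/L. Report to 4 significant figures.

Total volume: dV/dt = Q_in − Q_out = -15.4000 L/s, so V(t) = 571.5 − 15.4000 t and V(5.399) = 488.355 L.
No salt enters, so dm/dt = −Q_out · (m/V).
Separate: dm/m = −Q_out dt/V(t) ⇒ ln(m/m₀) = −(Q_out/(Q_in−Q_out)) ln(V/V₀).
m = m₀ (V₀/V)^(Q_out/(Q_in−Q_out)) = 66.05 × (571.5/488.355)^(-1.79805) = 49.7853 g.
C = m/V = 49.7853/488.355 = 0.101945 g/L.

0.1019 g/L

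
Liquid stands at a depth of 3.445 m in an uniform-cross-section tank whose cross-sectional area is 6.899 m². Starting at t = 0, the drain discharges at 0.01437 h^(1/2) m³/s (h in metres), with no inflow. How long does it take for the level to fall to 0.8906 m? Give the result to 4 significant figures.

876.0 s

With no inflow, A dh/dt = −0.01437 √h.
Separate and integrate: 2(√h − √h₀) = −(0.01437/A) t.
t = 2A(√h₀ − √h)/0.01437 = 2·6.899·(√3.445 − √0.8906)/0.01437
  = 13.7980 × (1.85607 − 0.943716) / 0.01437 = 876.039 s.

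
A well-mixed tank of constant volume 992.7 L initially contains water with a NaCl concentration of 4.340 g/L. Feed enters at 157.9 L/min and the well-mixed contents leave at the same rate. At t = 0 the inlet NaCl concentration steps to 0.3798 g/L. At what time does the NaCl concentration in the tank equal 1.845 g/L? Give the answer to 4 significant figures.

Species balance: V dC/dt = Q(C_in − C) ⇒ τ = V/Q = 6.28689 min.
C(t) = C_in + (C₀ − C_in) e^(−t/τ). Set C = 1.845 and solve for t:
e^(−t/τ) = (C − C_in)/(C₀ − C_in) = (1.845 − 0.3798)/(4.340 − 0.3798) = 0.369981
t = −τ ln(…) = 6.28689 × 0.994303 = 6.25107 min.

6.251 min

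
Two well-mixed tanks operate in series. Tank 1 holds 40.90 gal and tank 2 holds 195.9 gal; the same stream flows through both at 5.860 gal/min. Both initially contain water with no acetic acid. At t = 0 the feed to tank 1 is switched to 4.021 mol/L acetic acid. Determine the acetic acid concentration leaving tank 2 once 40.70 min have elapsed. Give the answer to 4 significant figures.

2.520 mol/L

Species balance on tank i: dCᵢ/dt = (Cᵢ₋₁ − Cᵢ)/τᵢ with τᵢ = Vᵢ/Q.
τ₁ = 40.90/5.860 = 6.97952 min; τ₂ = 195.9/5.860 = 33.4300 min.
Tank 1: C₁ = C_in(1 − e^(−t/τ₁)). Tank 2 (τ₁ ≠ τ₂): C₂ = C_in[1 − (τ₁ e^(−t/τ₁) − τ₂ e^(−t/τ₂))/(τ₁ − τ₂)].
At t = 40.70: e^(−t/τ₁) = 0.00293413, e^(−t/τ₂) = 0.295979.
C₂ = 4.021·[1 − (6.97952·0.00293413 − 33.4300·0.295979)/(-26.4505)] = 4.021·0.626695 = 2.51994 mol/L.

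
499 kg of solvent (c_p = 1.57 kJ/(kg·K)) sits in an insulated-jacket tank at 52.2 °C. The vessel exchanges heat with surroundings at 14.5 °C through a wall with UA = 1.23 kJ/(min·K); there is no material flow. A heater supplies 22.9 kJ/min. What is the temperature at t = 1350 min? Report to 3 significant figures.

35.4 °C

M c_p dT/dt = −UA(T − T_amb) + Q̇.
dT/dt = (T_ss − T)/τ with T_ss = T_amb + Q̇/UA = 14.5 + 22.9/1.23 = 33.118 °C, τ = M c_p/UA = 499·1.57/1.23 = 636.93 min.
This is linear first-order; T(t) = T_ss + (T₀ − T_ss) e^(−t/τ).
T(1350) = 33.118 + (19.082)·0.12009 = 35.409 °C.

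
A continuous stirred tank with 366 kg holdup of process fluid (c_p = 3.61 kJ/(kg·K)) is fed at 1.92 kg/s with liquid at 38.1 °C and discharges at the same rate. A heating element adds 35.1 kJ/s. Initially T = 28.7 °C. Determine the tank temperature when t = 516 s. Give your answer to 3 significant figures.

M c_p dT/dt = ṁ c_p (T_in − T) + Q̇.
τ = M/ṁ = 190.62 s; T_ss = T_in + Q̇/(ṁ c_p) = 38.1 + 35.1/(1.92·3.61) = 43.164 °C.
Solution: T(t) = T_ss + (T₀ − T_ss) e^(−t/τ).
T(516) = 43.164 + (-14.464)·e^(−516/190.62) = 43.164 + (-14.464)·0.066744 = 42.199 °C.

42.2 °C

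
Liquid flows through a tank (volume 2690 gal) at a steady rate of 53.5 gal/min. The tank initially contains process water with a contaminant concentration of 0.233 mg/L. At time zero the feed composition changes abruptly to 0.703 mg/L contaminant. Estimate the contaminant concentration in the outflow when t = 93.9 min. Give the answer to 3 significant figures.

Mass balance on the solute (V constant): V dC/dt = Q(C_in − C).
Time constant τ = V/Q = 2690/53.5 = 50.280 min.
Integrating: C(t) = C_in + (C₀ − C_in) e^(−t/τ).
C(93.9) = 0.703 + (0.233 − 0.703)·e^(−93.9/50.280) = 0.703 + (-0.47000)·0.15451 = 0.63038 mg/L.

0.630 mg/L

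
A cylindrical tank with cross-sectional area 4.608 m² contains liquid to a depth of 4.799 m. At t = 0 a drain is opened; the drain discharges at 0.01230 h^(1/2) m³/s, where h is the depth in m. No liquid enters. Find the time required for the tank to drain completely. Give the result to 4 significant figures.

1641 s

Accumulation of liquid (constant cross-section A): A dh/dt = −0.01230 √h.
∫ h^(−1/2) dh = −(0.01230/A) ∫ dt, giving 2√h = 2√h₀ − (0.01230/A) t.
Set h = 0: 2√h₀ = (0.01230/A) t_empty ⇒ t_empty = 2A√h₀/0.01230.
t_empty = 2·4.608·√4.799/0.01230 = 9.21600·2.19066/0.01230 = 1641.39 s.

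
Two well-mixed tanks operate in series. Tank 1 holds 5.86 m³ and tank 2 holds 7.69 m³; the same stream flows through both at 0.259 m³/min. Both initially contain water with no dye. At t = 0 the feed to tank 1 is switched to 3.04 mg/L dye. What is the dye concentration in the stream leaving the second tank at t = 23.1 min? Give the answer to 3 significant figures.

Species balance on tank i: dCᵢ/dt = (Cᵢ₋₁ − Cᵢ)/τᵢ with τᵢ = Vᵢ/Q.
τ₁ = 5.86/0.259 = 22.625 min; τ₂ = 7.69/0.259 = 29.691 min.
Tank 1: C₁ = C_in(1 − e^(−t/τ₁)). Tank 2 (τ₁ ≠ τ₂): C₂ = C_in[1 − (τ₁ e^(−t/τ₁) − τ₂ e^(−t/τ₂))/(τ₁ − τ₂)].
At t = 23.1: e^(−t/τ₁) = 0.36024, e^(−t/τ₂) = 0.45932.
C₂ = 3.04·[1 − (22.625·0.36024 − 29.691·0.45932)/(-7.0656)] = 3.04·0.22343 = 0.67921 mg/L.

0.679 mg/L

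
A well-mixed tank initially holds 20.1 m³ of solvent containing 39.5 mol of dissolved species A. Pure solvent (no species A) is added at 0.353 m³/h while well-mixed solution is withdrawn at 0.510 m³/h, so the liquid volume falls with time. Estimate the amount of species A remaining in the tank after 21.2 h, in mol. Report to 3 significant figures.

21.9 mol

Total volume: dV/dt = Q_in − Q_out = -0.15700 m³/h, so V(t) = 20.1 − 0.15700 t and V(21.2) = 16.772 m³.
No species A enters, so dm/dt = −Q_out · (m/V).
Separate: dm/m = −Q_out dt/V(t) ⇒ ln(m/m₀) = −(Q_out/(Q_in−Q_out)) ln(V/V₀).
m = m₀ (V₀/V)^(Q_out/(Q_in−Q_out)) = 39.5 × (20.1/16.772)^(-3.2484) = 21.938 mol.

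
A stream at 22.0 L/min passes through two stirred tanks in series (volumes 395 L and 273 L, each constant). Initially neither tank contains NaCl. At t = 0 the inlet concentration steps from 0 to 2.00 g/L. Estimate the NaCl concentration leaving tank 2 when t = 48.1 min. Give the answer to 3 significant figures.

1.65 g/L

Species balance on tank i: dCᵢ/dt = (Cᵢ₋₁ − Cᵢ)/τᵢ with τᵢ = Vᵢ/Q.
τ₁ = 395/22.0 = 17.955 min; τ₂ = 273/22.0 = 12.409 min.
Tank 1: C₁ = C_in(1 − e^(−t/τ₁)). Tank 2 (τ₁ ≠ τ₂): C₂ = C_in[1 − (τ₁ e^(−t/τ₁) − τ₂ e^(−t/τ₂))/(τ₁ − τ₂)].
At t = 48.1: e^(−t/τ₁) = 0.068633, e^(−t/τ₂) = 0.020730.
C₂ = 2.00·[1 − (17.955·0.068633 − 12.409·0.020730)/(5.5455)] = 2.00·0.82417 = 1.6483 g/L.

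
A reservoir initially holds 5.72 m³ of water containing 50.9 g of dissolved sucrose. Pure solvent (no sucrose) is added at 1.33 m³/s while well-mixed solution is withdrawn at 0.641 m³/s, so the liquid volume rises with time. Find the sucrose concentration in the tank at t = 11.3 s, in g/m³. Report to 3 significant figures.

Total volume: dV/dt = Q_in − Q_out = 0.68900 m³/s, so V(t) = 5.72 + 0.68900 t and V(11.3) = 13.506 m³.
Solute balance: dm/dt = 0 − Q_out C = −Q_out m/V(t).
dm/m = −Q_out dt/(V₀ + 0.68900 t); integrating gives ln(m/m₀) = −(Q_out/(Q_in−Q_out)) ln(V/V₀).
m = m₀ (V₀/V)^(Q_out/(Q_in−Q_out)) = 50.9 × (5.72/13.506)^(0.93033) = 22.887 g.
C = m/V = 22.887/13.506 = 1.6946 g/m³.

1.69 g/m³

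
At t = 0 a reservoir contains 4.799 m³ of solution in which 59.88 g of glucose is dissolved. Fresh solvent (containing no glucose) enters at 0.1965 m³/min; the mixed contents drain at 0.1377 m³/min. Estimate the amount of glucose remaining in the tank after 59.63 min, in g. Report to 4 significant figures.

Total volume: dV/dt = Q_in − Q_out = 0.0588000 m³/min, so V(t) = 4.799 + 0.0588000 t and V(59.63) = 8.30524 m³.
Solute balance: dm/dt = 0 − Q_out C = −Q_out m/V(t).
Separate: dm/m = −Q_out dt/V(t) ⇒ ln(m/m₀) = −(Q_out/(Q_in−Q_out)) ln(V/V₀).
m = m₀ (V₀/V)^(Q_out/(Q_in−Q_out)) = 59.88 × (4.799/8.30524)^(2.34184) = 16.5750 g.

16.57 g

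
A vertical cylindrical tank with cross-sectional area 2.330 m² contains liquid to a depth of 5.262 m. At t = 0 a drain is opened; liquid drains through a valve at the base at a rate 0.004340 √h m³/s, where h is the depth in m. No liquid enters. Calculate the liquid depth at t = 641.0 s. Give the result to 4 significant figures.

2.880 m

A dh/dt = −Q_out = −0.004340 √h.
This is separable: 2 d(√h)/dt = −0.004340/A, so √h = √h₀ − (0.004340/(2A)) t.
√h = √5.262 − 0.004340·641.0/(2·2.330) = 2.29390 − 0.596983 = 1.69692.
h = 1.69692² = 2.87954 m.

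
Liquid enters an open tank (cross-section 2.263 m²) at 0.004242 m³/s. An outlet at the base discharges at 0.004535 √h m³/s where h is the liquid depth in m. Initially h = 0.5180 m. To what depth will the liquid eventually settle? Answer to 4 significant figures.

0.8750 m

Level balance: A dh/dt = 0.004242 − 0.004535 √h. Setting dh/dt = 0:
Q_in = 0.004535 √h_ss ⇒ √h_ss = 0.004242/0.004535 = 0.935391.
h_ss = 0.935391² = 0.874957 m. (Since h₀ = 0.5180 m < h_ss, the level will rise toward this value.)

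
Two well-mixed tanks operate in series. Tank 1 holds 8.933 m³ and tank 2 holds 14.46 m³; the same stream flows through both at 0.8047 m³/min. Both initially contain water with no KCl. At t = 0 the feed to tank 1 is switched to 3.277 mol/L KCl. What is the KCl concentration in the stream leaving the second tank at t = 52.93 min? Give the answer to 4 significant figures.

2.871 mol/L

Each tank obeys Vᵢ dCᵢ/dt = Q(Cᵢ₋₁ − Cᵢ), so τᵢ = Vᵢ/Q.
τ₁ = 8.933/0.8047 = 11.1010 min; τ₂ = 14.46/0.8047 = 17.9694 min.
Tank 1: C₁ = C_in(1 − e^(−t/τ₁)). Tank 2 (τ₁ ≠ τ₂): C₂ = C_in[1 − (τ₁ e^(−t/τ₁) − τ₂ e^(−t/τ₂))/(τ₁ − τ₂)].
At t = 52.93: e^(−t/τ₁) = 0.00849714, e^(−t/τ₂) = 0.0525727.
C₂ = 3.277·[1 − (11.1010·0.00849714 − 17.9694·0.0525727)/(-6.86840)] = 3.277·0.876190 = 2.87128 mol/L.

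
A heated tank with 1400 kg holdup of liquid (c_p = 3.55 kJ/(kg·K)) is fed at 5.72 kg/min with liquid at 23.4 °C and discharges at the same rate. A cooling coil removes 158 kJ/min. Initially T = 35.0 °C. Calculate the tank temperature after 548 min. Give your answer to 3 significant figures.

17.7 °C

Unsteady energy balance on the tank contents: M c_p dT/dt = ṁ c_p (T_in − T) − 158.
τ = M/ṁ = 244.76 min; T_ss = T_in − Q̇/(ṁ c_p) = 23.4 − 158/(5.72·3.55) = 15.619 °C.
T approaches T_ss exponentially: T(t) = T_ss + (T₀ − T_ss) e^(−t/τ).
T(548) = 15.619 + (19.381)·e^(−548/244.76) = 15.619 + (19.381)·0.10657 = 17.684 °C.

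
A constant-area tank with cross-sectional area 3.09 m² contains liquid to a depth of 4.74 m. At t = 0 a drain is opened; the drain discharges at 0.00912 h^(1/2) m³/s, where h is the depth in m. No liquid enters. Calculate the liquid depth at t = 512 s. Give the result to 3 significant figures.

2.02 m

Mass balance (ρ constant): A dh/dt = −0.00912 √h.
Separate and integrate: 2(√h − √h₀) = −(0.00912/A) t.
√h = √4.74 − 0.00912·512/(2·3.09) = 2.1772 − 0.75557 = 1.4216.
h = 1.4216² = 2.0209 m.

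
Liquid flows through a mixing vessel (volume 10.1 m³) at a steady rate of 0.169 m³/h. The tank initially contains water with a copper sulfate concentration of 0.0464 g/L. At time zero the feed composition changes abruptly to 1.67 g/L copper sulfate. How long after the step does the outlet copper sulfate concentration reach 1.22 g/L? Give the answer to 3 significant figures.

Species balance: V dC/dt = Q(C_in − C) ⇒ τ = V/Q = 59.763 h.
C(t) = C_in + (C₀ − C_in) e^(−t/τ). Set C = 1.22 and solve for t:
e^(−t/τ) = (C − C_in)/(C₀ − C_in) = (1.22 − 1.67)/(0.0464 − 1.67) = 0.27716
t = −τ ln(…) = 59.763 × 1.2832 = 76.686 h.

76.7 h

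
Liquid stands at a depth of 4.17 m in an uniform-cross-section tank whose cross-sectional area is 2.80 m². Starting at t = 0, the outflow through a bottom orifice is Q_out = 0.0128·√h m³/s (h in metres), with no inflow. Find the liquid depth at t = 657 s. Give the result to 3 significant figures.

A dh/dt = −Q_out = −0.0128 √h.
∫ h^(−1/2) dh = −(0.0128/A) ∫ dt, giving 2√h = 2√h₀ − (0.0128/A) t.
√h = √4.17 − 0.0128·657/(2·2.80) = 2.0421 − 1.5017 = 0.54034.
h = 0.54034² = 0.29197 m.

0.292 m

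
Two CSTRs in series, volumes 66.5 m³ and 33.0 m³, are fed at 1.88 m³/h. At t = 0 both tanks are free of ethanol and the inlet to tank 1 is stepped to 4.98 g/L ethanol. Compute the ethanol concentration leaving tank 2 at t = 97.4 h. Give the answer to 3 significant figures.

4.37 g/L

Each tank obeys Vᵢ dCᵢ/dt = Q(Cᵢ₋₁ − Cᵢ), so τᵢ = Vᵢ/Q.
τ₁ = 66.5/1.88 = 35.372 h; τ₂ = 33.0/1.88 = 17.553 h.
Tank 1: C₁ = C_in(1 − e^(−t/τ₁)). Tank 2 (τ₁ ≠ τ₂): C₂ = C_in[1 − (τ₁ e^(−t/τ₁) − τ₂ e^(−t/τ₂))/(τ₁ − τ₂)].
At t = 97.4: e^(−t/τ₁) = 0.063700, e^(−t/τ₂) = 0.0038919.
C₂ = 4.98·[1 − (35.372·0.063700 − 17.553·0.0038919)/(17.819)] = 4.98·0.87738 = 4.3694 g/L.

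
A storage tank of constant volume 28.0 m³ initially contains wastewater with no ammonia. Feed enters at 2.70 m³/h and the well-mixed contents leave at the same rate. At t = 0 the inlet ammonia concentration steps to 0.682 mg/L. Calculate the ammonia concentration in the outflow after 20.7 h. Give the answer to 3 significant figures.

Unsteady species balance (constant V, well mixed): V dC/dt = Q(C_in − C).
So dC/dt = (C_in − C)/τ with τ = V/Q = 28.0/2.70 = 10.370 h.
C approaches C_in exponentially: C(t) = C_in + (C₀ − C_in) e^(−t/τ).
C(20.7) = 0.682 + (0 − 0.682)·e^(−20.7/10.370) = 0.682 + (-0.68200)·0.13587 = 0.58934 mg/L.

0.589 mg/L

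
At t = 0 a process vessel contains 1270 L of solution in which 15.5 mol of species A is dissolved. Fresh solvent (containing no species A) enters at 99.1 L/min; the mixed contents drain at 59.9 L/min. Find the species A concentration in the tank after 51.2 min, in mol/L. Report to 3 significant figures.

0.00111 mol/L

Let m(t) be the amount of species A. Volume: V(t) = V₀ + (Q_in − Q_out) t = 1270 + 39.200 t; V(51.2) = 3277.0 L.
Solute balance: dm/dt = 0 − Q_out C = −Q_out m/V(t).
Separate: dm/m = −Q_out dt/V(t) ⇒ ln(m/m₀) = −(Q_out/(Q_in−Q_out)) ln(V/V₀).
m = m₀ (V₀/V)^(Q_out/(Q_in−Q_out)) = 15.5 × (1270/3277.0)^(1.5281) = 3.6414 mol.
C = m/V = 3.6414/3277.0 = 0.0011112 mol/L.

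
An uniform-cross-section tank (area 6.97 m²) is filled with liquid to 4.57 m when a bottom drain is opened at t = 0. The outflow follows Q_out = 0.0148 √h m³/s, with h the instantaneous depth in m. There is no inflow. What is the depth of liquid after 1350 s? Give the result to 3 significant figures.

A dh/dt = −Q_out = −0.0148 √h.
This is separable: 2 d(√h)/dt = −0.0148/A, so √h = √h₀ − (0.0148/(2A)) t.
√h = √4.57 − 0.0148·1350/(2·6.97) = 2.1378 − 1.4333 = 0.70447.
h = 0.70447² = 0.49628 m.

0.496 m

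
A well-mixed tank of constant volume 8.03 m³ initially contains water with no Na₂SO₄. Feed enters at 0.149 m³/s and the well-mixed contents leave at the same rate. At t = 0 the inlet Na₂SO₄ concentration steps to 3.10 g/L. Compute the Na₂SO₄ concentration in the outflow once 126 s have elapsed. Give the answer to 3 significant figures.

Transient balance on the dissolved component: V dC/dt = Q(C_in − C).
Time constant τ = V/Q = 8.03/0.149 = 53.893 s.
C approaches C_in exponentially: C(t) = C_in + (C₀ − C_in) e^(−t/τ).
C(126) = 3.10 + (0 − 3.10)·e^(−126/53.893) = 3.10 + (-3.1000)·0.096522 = 2.8008 g/L.

2.80 g/L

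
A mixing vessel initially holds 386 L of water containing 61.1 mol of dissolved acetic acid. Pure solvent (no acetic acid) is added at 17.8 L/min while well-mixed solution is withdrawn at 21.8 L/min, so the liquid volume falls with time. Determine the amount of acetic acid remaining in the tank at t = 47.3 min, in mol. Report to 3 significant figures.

1.55 mol

Let m(t) be the amount of acetic acid. Volume: V(t) = V₀ + (Q_in − Q_out) t = 386 − 4.0000 t; V(47.3) = 196.80 L.
Species balance (pure solvent in): dm/dt = −Q_out · m/V(t).
dm/m = −Q_out dt/(V₀ − 4.0000 t); integrating gives ln(m/m₀) = −(Q_out/(Q_in−Q_out)) ln(V/V₀).
m = m₀ (V₀/V)^(Q_out/(Q_in−Q_out)) = 61.1 × (386/196.80)^(-5.4500) = 1.5545 mol.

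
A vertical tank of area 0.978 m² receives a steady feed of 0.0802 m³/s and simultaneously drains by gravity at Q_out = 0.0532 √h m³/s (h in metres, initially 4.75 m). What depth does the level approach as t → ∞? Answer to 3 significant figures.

2.27 m

Mass balance (ρ constant): A dh/dt = Q_in − 0.0532 √h. At steady state dh/dt = 0:
Q_in = 0.0532 √h_ss ⇒ √h_ss = 0.0802/0.0532 = 1.5075.
h_ss = 1.5075² = 2.2726 m. (Since h₀ = 4.75 m > h_ss, the level will fall toward this value.)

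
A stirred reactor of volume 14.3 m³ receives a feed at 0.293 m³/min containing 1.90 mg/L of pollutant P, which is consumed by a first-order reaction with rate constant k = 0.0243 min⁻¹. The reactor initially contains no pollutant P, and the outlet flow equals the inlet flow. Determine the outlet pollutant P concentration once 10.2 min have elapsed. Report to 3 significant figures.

0.319 mg/L

V dC/dt = Q(C_in − C) − k V C.
This is linear with rate a = Q/V + k = 0.044790 min⁻¹.
C_ss = Q C_in/(Q + kV) = 0.86918 mg/L; C(t) = C_ss + (C₀ − C_ss) e^(−a t).
C(10.2) = 0.86918 + (-0.86918)·e^(−0.044790·10.2) = 0.86918 + (-0.86918)·0.63327 = 0.31875 mg/L.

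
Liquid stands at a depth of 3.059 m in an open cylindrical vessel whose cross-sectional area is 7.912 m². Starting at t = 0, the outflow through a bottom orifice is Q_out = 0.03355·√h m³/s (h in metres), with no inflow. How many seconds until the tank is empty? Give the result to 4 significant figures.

824.9 s

With no inflow, A dh/dt = −0.03355 √h.
This is separable: 2 d(√h)/dt = −0.03355/A, so √h = √h₀ − (0.03355/(2A)) t.
Tank is empty when √h = 0: t_empty = 2A√h₀/0.03355.
t_empty = 2·7.912·√3.059/0.03355 = 15.8240·1.74900/0.03355 = 824.923 s.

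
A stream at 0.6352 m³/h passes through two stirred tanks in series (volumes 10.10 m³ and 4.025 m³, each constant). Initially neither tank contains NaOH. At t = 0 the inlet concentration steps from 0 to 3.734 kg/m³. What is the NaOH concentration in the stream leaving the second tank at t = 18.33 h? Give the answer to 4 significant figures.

Species balance on tank i: dCᵢ/dt = (Cᵢ₋₁ − Cᵢ)/τᵢ with τᵢ = Vᵢ/Q.
τ₁ = 10.10/0.6352 = 15.9005 h; τ₂ = 4.025/0.6352 = 6.33659 h.
Solving the cascade with C₁(0)=C₂(0)=0 gives C₂(t) = C_in[1 − (τ₁ e^(−t/τ₁) − τ₂ e^(−t/τ₂))/(τ₁ − τ₂)].
At t = 18.33: e^(−t/τ₁) = 0.315753, e^(−t/τ₂) = 0.0554250.
C₂ = 3.734·[1 − (15.9005·0.315753 − 6.33659·0.0554250)/(9.56392)] = 3.734·0.511766 = 1.91093 kg/m³.

1.911 kg/m³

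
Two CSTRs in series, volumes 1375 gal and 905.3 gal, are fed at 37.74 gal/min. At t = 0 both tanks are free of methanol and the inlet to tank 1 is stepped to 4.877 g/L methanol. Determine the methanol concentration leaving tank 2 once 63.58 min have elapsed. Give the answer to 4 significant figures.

Species balance on tank i: dCᵢ/dt = (Cᵢ₋₁ − Cᵢ)/τᵢ with τᵢ = Vᵢ/Q.
τ₁ = 1375/37.74 = 36.4335 min; τ₂ = 905.3/37.74 = 23.9878 min.
Tank 1: C₁ = C_in(1 − e^(−t/τ₁)). Tank 2 (τ₁ ≠ τ₂): C₂ = C_in[1 − (τ₁ e^(−t/τ₁) − τ₂ e^(−t/τ₂))/(τ₁ − τ₂)].
At t = 63.58: e^(−t/τ₁) = 0.174628, e^(−t/τ₂) = 0.0706150.
C₂ = 4.877·[1 − (36.4335·0.174628 − 23.9878·0.0706150)/(12.4457)] = 4.877·0.624897 = 3.04762 g/L.

3.048 g/L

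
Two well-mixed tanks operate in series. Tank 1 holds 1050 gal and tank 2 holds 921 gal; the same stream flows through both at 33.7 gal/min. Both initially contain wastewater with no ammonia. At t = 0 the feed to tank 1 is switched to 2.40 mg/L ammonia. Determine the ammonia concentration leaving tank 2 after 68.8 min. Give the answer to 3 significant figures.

1.64 mg/L

Time constants: τᵢ = Vᵢ/Q for each well-mixed tank.
τ₁ = 1050/33.7 = 31.157 min; τ₂ = 921/33.7 = 27.329 min.
Solving the cascade with C₁(0)=C₂(0)=0 gives C₂(t) = C_in[1 − (τ₁ e^(−t/τ₁) − τ₂ e^(−t/τ₂))/(τ₁ − τ₂)].
At t = 68.8: e^(−t/τ₁) = 0.10990, e^(−t/τ₂) = 0.080666.
C₂ = 2.40·[1 − (31.157·0.10990 − 27.329·0.080666)/(3.8279)] = 2.40·0.68135 = 1.6353 mg/L.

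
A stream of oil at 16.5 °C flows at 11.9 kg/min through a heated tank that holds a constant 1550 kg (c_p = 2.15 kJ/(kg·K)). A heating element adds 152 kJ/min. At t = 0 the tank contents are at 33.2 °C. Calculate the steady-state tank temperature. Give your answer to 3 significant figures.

First-law balance (no shaft work): M c_p dT/dt = ṁ c_p (T_in − T) + 152.
At steady state dT/dt = 0 ⇒ T_ss = T_in + Q̇/(ṁ c_p) = 16.5 + 152/(11.9·2.15) = 22.441 °C.

22.4 °C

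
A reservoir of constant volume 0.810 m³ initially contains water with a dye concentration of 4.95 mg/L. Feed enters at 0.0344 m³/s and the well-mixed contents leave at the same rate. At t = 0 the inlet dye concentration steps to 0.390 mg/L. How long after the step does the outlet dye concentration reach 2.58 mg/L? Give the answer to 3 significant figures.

17.3 s

Species balance: V dC/dt = Q(C_in − C) ⇒ τ = V/Q = 23.547 s.
C(t) = C_in + (C₀ − C_in) e^(−t/τ). Set C = 2.58 and solve for t:
e^(−t/τ) = (C − C_in)/(C₀ − C_in) = (2.58 − 0.390)/(4.95 − 0.390) = 0.48026
t = −τ ln(…) = 23.547 × 0.73342 = 17.270 s.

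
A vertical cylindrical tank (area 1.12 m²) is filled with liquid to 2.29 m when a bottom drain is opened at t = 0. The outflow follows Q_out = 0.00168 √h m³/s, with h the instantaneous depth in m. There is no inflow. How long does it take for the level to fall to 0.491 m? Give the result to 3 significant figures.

1080 s

Accumulation of liquid (constant cross-section A): A dh/dt = −0.00168 √h.
This is separable: 2 d(√h)/dt = −0.00168/A, so √h = √h₀ − (0.00168/(2A)) t.
t = 2A(√h₀ − √h)/0.00168 = 2·1.12·(√2.29 − √0.491)/0.00168
  = 2.2400 × (1.5133 − 0.70071) / 0.00168 = 1083.4 s.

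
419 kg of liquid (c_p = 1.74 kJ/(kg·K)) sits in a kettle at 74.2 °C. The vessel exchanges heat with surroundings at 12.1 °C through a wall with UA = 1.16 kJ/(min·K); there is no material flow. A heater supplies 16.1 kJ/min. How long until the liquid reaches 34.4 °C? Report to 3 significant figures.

1100 min

Lumped-capacitance energy balance: M c_p dT/dt = UA(T_amb − T) + Q̇.
τ = M c_p/UA = 628.50 min; T_ss = T_amb + Q̇/UA = 12.1 + 16.1/1.16 = 25.979 °C.
T(t) = T_ss + (T₀ − T_ss)e^(−t/τ); set T = 34.4:
t = −τ ln[(T − T_ss)/(T₀ − T_ss)] = −628.50 · ln(0.17463) = 1096.8 min.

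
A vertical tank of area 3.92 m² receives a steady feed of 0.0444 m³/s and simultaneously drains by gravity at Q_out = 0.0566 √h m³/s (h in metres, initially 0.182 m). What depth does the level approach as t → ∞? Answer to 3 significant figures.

A dh/dt = Q_in − 0.0566 √h. Steady state requires inflow = outflow:
Q_in = 0.0566 √h_ss ⇒ √h_ss = 0.0444/0.0566 = 0.78445.
h_ss = 0.78445² = 0.61537 m. (Since h₀ = 0.182 m < h_ss, the level will rise toward this value.)

0.615 m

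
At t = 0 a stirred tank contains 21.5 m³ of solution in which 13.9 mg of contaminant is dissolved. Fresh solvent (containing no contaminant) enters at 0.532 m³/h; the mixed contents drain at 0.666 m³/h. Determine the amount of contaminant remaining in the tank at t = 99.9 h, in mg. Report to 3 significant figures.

Total volume: dV/dt = Q_in − Q_out = -0.13400 m³/h, so V(t) = 21.5 − 0.13400 t and V(99.9) = 8.1134 m³.
Species balance (pure solvent in): dm/dt = −Q_out · m/V(t).
dm/m = −Q_out dt/(V₀ − 0.13400 t); integrating gives ln(m/m₀) = −(Q_out/(Q_in−Q_out)) ln(V/V₀).
m = m₀ (V₀/V)^(Q_out/(Q_in−Q_out)) = 13.9 × (21.5/8.1134)^(-4.9701) = 0.10951 mg.

0.110 mg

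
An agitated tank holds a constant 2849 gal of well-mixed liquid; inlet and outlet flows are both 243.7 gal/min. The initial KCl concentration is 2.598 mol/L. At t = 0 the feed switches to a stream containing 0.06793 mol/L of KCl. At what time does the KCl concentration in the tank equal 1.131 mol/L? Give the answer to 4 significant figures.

Species balance: V dC/dt = Q(C_in − C) ⇒ τ = V/Q = 11.6906 min.
C(t) = C_in + (C₀ − C_in) e^(−t/τ). Set C = 1.131 and solve for t:
e^(−t/τ) = (C − C_in)/(C₀ − C_in) = (1.131 − 0.06793)/(2.598 − 0.06793) = 0.420174
t = −τ ln(…) = 11.6906 × 0.867086 = 10.1368 min.

10.14 min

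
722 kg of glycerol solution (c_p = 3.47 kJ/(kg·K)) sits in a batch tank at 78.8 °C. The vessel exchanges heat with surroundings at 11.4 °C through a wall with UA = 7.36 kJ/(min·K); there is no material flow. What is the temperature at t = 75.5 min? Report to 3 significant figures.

65.4 °C

Lumped-capacitance energy balance: M c_p dT/dt = UA(T_amb − T).
dT/dt = (T_ss − T)/τ with T_ss = T_amb = 11.400 °C, τ = M c_p/UA = 722·3.47/7.36 = 340.40 min.
Integrating: T(t) = T_ss + (T₀ − T_ss) e^(−t/τ).
T(75.5) = 11.400 + (67.400)·0.80108 = 65.393 °C.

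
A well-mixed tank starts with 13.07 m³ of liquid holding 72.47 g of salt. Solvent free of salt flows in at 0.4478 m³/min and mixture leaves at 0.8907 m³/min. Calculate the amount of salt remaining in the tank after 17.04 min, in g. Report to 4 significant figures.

Let m(t) be the amount of salt. Volume: V(t) = V₀ + (Q_in − Q_out) t = 13.07 − 0.442900 t; V(17.04) = 5.52298 m³.
Solute balance: dm/dt = 0 − Q_out C = −Q_out m/V(t).
dm/m = −Q_out dt/(V₀ − 0.442900 t); integrating gives ln(m/m₀) = −(Q_out/(Q_in−Q_out)) ln(V/V₀).
m = m₀ (V₀/V)^(Q_out/(Q_in−Q_out)) = 72.47 × (13.07/5.52298)^(-2.01106) = 12.8179 g.

12.82 g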